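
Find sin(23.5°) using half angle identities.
sin(23.5°) = √((1 - cos 47°)/2) = 0.3987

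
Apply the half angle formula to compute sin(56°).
sin(56°) = √((1 - cos 112°)/2) = 0.829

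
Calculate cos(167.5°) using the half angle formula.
cos(167.5°) = -√((1 + cos 335°)/2) = -0.9763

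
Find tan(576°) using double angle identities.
tan(576°) = 2 tan 288° / (1 - tan²288°) = 0.7265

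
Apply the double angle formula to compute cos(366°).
cos(366°) = cos²183° - sin²183° = 0.9945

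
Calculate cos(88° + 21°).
cos(88° + 21°) = cos 88° cos 21° - sin 88° sin 21° = -0.3256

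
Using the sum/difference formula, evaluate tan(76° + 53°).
tan(76° + 53°) = (tan 76° + tan 53°)/(1 - tan 76° tan 53°) = -1.235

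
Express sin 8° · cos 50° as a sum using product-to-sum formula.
sin 8° cos 50° = (1/2)[sin(8°+50°) + sin(8°-50°)]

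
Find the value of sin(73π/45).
sin(73π/45) = -0.9272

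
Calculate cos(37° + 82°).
cos(37° + 82°) = cos 37° cos 82° - sin 37° sin 82° = -0.4848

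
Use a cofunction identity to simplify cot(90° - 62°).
cot(90° - 62°) = tan(62°)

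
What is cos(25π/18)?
cos(25π/18) = -0.342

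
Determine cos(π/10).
cos(π/10) = 0.9511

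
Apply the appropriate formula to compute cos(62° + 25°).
cos(62° + 25°) = cos 62° cos 25° - sin 62° sin 25° = 0.05234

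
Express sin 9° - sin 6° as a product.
sin 9° - sin 6° = 2 cos(7.5°) sin(1.5°)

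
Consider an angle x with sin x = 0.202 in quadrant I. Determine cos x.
cos x = √(1 - sin²x) = 0.9794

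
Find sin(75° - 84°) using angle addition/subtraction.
sin(75° - 84°) = sin 75° cos 84° - cos 75° sin 84° = -0.1564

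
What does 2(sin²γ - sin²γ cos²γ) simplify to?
2(sin²γ - sin²γ cos²γ) = 2(sin⁴γ) (using Factoring)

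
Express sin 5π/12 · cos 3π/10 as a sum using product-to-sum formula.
sin 5π/12 cos 3π/10 = (1/2)[sin(5π/12+3π/10) + sin(5π/12-3π/10)]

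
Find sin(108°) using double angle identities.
sin(108°) = 2 sin 54° cos 54° = 0.9511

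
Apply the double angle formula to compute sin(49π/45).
sin(49π/45) = 2 sin 49π/90 cos 49π/90 = -0.2756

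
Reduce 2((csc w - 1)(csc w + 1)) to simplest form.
2((csc w - 1)(csc w + 1)) = 2(cot²w) (using Diff. of squares)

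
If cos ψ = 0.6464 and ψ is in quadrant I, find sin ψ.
sin ψ = 0.763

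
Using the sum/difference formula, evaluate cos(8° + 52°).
cos(8° + 52°) = cos 8° cos 52° - sin 8° sin 52° = 1/2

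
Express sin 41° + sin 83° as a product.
sin 41° + sin 83° = 2 sin(62°) cos(-21°)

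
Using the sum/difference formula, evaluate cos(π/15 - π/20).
cos(π/15 - π/20) = cos π/15 cos π/20 + sin π/15 sin π/20 = 0.9986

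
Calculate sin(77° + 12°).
sin(77° + 12°) = sin 77° cos 12° + cos 77° sin 12° = 0.9998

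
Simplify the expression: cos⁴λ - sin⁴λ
cos⁴λ - sin⁴λ = cos(2λ) (using Factoring + double angle)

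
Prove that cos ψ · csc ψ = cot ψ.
LHS = cos ψ · (1/sin ψ) = cos ψ/sin ψ = cot ψ = RHS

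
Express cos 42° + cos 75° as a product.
cos 42° + cos 75° = 2 cos(58.5°) cos(-16.5°)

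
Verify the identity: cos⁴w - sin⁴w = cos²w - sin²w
LHS = (cos²w - sin²w)(cos²w + sin²w) = (cos²w - sin²w) · 1 = cos²w - sin²w = RHS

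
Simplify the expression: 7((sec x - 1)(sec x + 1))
7((sec x - 1)(sec x + 1)) = 7(tan²x) (using Diff. of squares)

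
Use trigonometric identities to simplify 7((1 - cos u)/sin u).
7((1 - cos u)/sin u) = 7(tan(u/2)) (using Half angle)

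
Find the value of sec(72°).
sec(72°) = 3.236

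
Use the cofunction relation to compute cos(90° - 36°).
cos(90° - 36°) = sin(36°) = 0.5878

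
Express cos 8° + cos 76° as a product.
cos 8° + cos 76° = 2 cos(42°) cos(-34°)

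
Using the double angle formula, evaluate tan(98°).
tan(98°) = 2 tan 49° / (1 - tan²49°) = -7.115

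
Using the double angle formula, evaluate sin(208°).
sin(208°) = 2 sin 104° cos 104° = -0.4695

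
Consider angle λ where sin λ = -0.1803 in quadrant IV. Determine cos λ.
cos λ = √(1 - sin²λ) = 0.9836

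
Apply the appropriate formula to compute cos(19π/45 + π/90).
cos(19π/45 + π/90) = cos 19π/45 cos π/90 - sin 19π/45 sin π/90 = 0.2079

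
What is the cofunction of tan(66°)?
tan(66°) = cot(90° - 66°) = cot(24°)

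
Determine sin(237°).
sin(237°) = -0.8387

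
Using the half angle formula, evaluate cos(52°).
cos(52°) = √((1 + cos 104°)/2) = 0.6157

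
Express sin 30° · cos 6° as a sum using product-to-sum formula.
sin 30° cos 6° = (1/2)[sin(30°+6°) + sin(30°-6°)]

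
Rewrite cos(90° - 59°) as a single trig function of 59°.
cos(90° - 59°) = sin(59°)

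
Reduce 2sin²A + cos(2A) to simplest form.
2sin²A + cos(2A) = 1 (using Double angle)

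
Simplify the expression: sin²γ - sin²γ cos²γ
sin²γ - sin²γ cos²γ = sin⁴γ (using Factoring)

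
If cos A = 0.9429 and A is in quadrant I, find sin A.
sin A = 0.3331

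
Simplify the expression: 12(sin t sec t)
12(sin t sec t) = 12(tan t) (using Reciprocal + quotient)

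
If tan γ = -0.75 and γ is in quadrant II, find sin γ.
sin γ = 0.6 (using tan²γ + 1 = sec²γ)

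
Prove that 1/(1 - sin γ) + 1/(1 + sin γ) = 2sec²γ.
LHS = [(1 + sin γ) + (1 - sin γ)] / [(1 - sin γ)(1 + sin γ)] = 2/(1 - sin²γ) = 2/cos²γ = 2sec²γ = RHS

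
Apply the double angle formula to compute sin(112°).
sin(112°) = 2 sin 56° cos 56° = 0.9272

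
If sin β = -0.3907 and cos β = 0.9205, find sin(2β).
sin(2β) = 2 sin β cos β = -0.7193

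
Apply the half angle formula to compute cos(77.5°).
cos(77.5°) = √((1 + cos 155°)/2) = 0.2164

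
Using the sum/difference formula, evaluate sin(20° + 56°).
sin(20° + 56°) = sin 20° cos 56° + cos 20° sin 56° = 0.9703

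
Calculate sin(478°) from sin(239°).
sin(478°) = 2 sin 239° cos 239° = 0.8829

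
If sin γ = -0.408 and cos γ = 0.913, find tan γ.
tan γ = sin γ / cos γ = -0.4469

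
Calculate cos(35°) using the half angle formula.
cos(35°) = √((1 + cos 70°)/2) = 0.8192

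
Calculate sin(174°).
sin(174°) = 0.1045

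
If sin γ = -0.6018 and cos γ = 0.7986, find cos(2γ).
cos(2γ) = cos²γ - sin²γ = 0.2756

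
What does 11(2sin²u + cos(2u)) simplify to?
11(2sin²u + cos(2u)) = 11 (using Double angle)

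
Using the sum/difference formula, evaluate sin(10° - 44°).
sin(10° - 44°) = sin 10° cos 44° - cos 10° sin 44° = -0.5592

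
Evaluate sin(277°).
sin(277°) = -0.9925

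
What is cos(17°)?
cos(17°) = 0.9563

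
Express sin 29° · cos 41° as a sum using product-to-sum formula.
sin 29° cos 41° = (1/2)[sin(29°+41°) + sin(29°-41°)]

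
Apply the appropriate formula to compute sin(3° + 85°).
sin(3° + 85°) = sin 3° cos 85° + cos 3° sin 85° = 0.9994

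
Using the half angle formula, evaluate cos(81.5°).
cos(81.5°) = √((1 + cos 163°)/2) = 0.1478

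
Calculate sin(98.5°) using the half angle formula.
sin(98.5°) = √((1 - cos 197°)/2) = 0.989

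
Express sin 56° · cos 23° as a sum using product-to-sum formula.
sin 56° cos 23° = (1/2)[sin(56°+23°) + sin(56°-23°)]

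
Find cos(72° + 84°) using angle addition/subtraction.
cos(72° + 84°) = cos 72° cos 84° - sin 72° sin 84° = -0.9135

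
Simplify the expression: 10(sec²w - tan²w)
10(sec²w - tan²w) = 10 (using Pythagorean identity)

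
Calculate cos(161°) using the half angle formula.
cos(161°) = -√((1 + cos 322°)/2) = -0.9455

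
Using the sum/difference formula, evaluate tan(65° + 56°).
tan(65° + 56°) = (tan 65° + tan 56°)/(1 - tan 65° tan 56°) = -1.664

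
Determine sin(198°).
sin(198°) = -0.309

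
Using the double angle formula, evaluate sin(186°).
sin(186°) = 2 sin 93° cos 93° = -0.1045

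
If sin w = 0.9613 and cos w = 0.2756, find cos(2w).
cos(2w) = cos²w - sin²w = -0.8481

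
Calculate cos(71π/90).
cos(71π/90) = -0.788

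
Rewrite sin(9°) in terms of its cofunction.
sin(9°) = cos(90° - 9°) = cos(81°)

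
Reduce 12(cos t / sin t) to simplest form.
12(cos t / sin t) = 12(cot t) (using Quotient identity)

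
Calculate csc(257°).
csc(257°) = -1.026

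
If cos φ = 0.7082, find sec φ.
sec φ = 1/cos φ = 1.412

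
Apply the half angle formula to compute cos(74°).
cos(74°) = √((1 + cos 148°)/2) = 0.2756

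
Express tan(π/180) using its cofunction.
tan(π/180) = cot(π/2 - π/180) = cot(89π/180)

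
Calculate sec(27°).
sec(27°) = 1.122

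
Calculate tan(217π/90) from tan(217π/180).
tan(217π/90) = 2 tan 217π/180 / (1 - tan²217π/180) = 3.487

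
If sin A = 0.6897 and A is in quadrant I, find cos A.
cos A = 0.7241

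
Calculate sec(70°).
sec(70°) = 2.924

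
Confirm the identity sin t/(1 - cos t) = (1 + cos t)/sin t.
LHS = sin t(1 + cos t) / ((1 - cos t)(1 + cos t)) = sin t(1 + cos t) / (1 - cos²t) = sin t(1 + cos t) / sin²t = (1 + cos t)/sin t = RHS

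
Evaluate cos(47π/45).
cos(47π/45) = -0.9903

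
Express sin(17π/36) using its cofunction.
sin(17π/36) = cos(π/2 - 17π/36) = cos(π/36)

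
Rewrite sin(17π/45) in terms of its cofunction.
sin(17π/45) = cos(π/2 - 17π/45) = cos(11π/90)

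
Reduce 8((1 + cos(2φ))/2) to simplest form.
8((1 + cos(2φ))/2) = 8(cos²φ) (using Power reduction)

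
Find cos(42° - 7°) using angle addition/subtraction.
cos(42° - 7°) = cos 42° cos 7° + sin 42° sin 7° = 0.8192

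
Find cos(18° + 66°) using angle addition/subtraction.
cos(18° + 66°) = cos 18° cos 66° - sin 18° sin 66° = 0.1045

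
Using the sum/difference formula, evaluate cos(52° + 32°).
cos(52° + 32°) = cos 52° cos 32° - sin 52° sin 32° = 0.1045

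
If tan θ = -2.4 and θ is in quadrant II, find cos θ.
cos θ = -0.3846 (using tan²θ + 1 = sec²θ)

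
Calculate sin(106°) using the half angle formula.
sin(106°) = √((1 - cos 212°)/2) = 0.9613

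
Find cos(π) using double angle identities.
cos(π) = cos²π/2 - sin²π/2 = -1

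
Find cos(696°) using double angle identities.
cos(696°) = cos²348° - sin²348° = 0.9135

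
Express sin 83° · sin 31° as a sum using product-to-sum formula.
sin 83° sin 31° = (1/2)[cos(83°-31°) - cos(83°+31°)]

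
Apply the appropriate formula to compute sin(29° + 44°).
sin(29° + 44°) = sin 29° cos 44° + cos 29° sin 44° = 0.9563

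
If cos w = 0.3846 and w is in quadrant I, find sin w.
sin w = 0.9231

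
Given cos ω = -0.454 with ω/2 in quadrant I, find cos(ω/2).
cos(ω/2) = ±√((1 + cos ω)/2); positive since ω/2 ∈ QI, so cos(ω/2) = 0.5225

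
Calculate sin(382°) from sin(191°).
sin(382°) = 2 sin 191° cos 191° = 0.3746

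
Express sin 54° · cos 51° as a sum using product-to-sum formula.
sin 54° cos 51° = (1/2)[sin(54°+51°) + sin(54°-51°)]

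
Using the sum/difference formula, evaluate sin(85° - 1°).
sin(85° - 1°) = sin 85° cos 1° - cos 85° sin 1° = 0.9945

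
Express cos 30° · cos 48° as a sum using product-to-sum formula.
cos 30° cos 48° = (1/2)[cos(30°-48°) + cos(30°+48°)]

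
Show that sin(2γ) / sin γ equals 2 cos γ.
LHS = 2 sin γ cos γ / sin γ = 2 cos γ = RHS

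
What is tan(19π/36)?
tan(19π/36) = -11.43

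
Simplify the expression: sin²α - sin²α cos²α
sin²α - sin²α cos²α = sin⁴α (using Factoring)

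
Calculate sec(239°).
sec(239°) = -1.942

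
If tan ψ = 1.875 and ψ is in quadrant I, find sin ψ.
sin ψ = 0.8824 (using tan²ψ + 1 = sec²ψ)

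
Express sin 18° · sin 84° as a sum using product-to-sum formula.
sin 18° sin 84° = (1/2)[cos(18°-84°) - cos(18°+84°)]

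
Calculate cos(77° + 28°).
cos(77° + 28°) = cos 77° cos 28° - sin 77° sin 28° = -(√6-√2)/4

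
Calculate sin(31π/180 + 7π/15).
sin(31π/180 + 7π/15) = sin 31π/180 cos 7π/15 + cos 31π/180 sin 7π/15 = 0.9063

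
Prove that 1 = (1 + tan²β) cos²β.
RHS = sec²β · cos²β = (1/cos²β) · cos²β = 1 = LHS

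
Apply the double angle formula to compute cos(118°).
cos(118°) = cos²59° - sin²59° = -0.4695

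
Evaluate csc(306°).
csc(306°) = -1.236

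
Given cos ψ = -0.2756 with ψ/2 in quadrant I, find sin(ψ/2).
sin(ψ/2) = ±√((1 - cos ψ)/2); positive since ψ/2 ∈ QI, so sin(ψ/2) = 0.7986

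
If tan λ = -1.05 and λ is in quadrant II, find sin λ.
sin λ = 0.7241 (using tan²λ + 1 = sec²λ)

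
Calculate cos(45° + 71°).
cos(45° + 71°) = cos 45° cos 71° - sin 45° sin 71° = -0.4384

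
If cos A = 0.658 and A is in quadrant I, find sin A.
sin A = 0.753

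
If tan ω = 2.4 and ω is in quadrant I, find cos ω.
cos ω = 0.3846 (using tan²ω + 1 = sec²ω)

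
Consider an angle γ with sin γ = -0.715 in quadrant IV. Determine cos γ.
cos γ = √(1 - sin²γ) = 0.6991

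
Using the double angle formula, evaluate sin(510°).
sin(510°) = 2 sin 255° cos 255° = 1/2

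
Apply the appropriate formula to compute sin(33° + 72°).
sin(33° + 72°) = sin 33° cos 72° + cos 33° sin 72° = (√6+√2)/4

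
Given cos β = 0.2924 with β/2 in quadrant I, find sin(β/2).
sin(β/2) = ±√((1 - cos β)/2); positive since β/2 ∈ QI, so sin(β/2) = 0.5948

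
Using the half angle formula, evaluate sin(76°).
sin(76°) = √((1 - cos 152°)/2) = 0.9703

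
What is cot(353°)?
cot(353°) = -8.144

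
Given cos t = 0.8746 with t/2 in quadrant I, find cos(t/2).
cos(t/2) = ±√((1 + cos t)/2); positive since t/2 ∈ QI, so cos(t/2) = 0.9681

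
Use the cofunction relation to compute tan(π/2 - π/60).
tan(π/2 - π/60) = cot(π/60) = 19.08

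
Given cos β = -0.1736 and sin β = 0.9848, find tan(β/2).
tan(β/2) = sin β / (1 + cos β) = 1.192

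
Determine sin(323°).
sin(323°) = -0.6018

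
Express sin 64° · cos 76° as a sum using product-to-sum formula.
sin 64° cos 76° = (1/2)[sin(64°+76°) + sin(64°-76°)]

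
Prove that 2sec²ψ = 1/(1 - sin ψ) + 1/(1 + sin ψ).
RHS = [(1 + sin ψ) + (1 - sin ψ)] / [(1 - sin ψ)(1 + sin ψ)] = 2/(1 - sin²ψ) = 2/cos²ψ = 2sec²ψ = LHS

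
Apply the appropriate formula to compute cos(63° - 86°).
cos(63° - 86°) = cos 63° cos 86° + sin 63° sin 86° = 0.9205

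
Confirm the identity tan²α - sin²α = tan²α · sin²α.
LHS = sin²α/cos²α - sin²α = sin²α(1/cos²α - 1) = sin²α · (1 - cos²α)/cos²α = sin²α · sin²α/cos²α = sin²α · tan²α = RHS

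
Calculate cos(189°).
cos(189°) = -0.9877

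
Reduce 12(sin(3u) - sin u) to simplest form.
12(sin(3u) - sin u) = 12(2 cos(2u) sin u) (using Sum-to-product)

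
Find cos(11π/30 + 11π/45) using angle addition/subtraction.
cos(11π/30 + 11π/45) = cos 11π/30 cos 11π/45 - sin 11π/30 sin 11π/45 = -0.342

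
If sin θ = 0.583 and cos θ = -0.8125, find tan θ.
tan θ = sin θ / cos θ = -0.7175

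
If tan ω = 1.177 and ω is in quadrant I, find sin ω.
sin ω = 0.7621 (using tan²ω + 1 = sec²ω)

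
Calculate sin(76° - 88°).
sin(76° - 88°) = sin 76° cos 88° - cos 76° sin 88° = -0.2079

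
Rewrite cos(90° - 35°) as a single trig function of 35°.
cos(90° - 35°) = sin(35°)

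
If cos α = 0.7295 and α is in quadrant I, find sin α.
sin α = 0.684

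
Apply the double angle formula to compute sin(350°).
sin(350°) = 2 sin 175° cos 175° = -0.1736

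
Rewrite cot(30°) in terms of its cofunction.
cot(30°) = tan(90° - 30°) = tan(60°)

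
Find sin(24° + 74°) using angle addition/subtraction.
sin(24° + 74°) = sin 24° cos 74° + cos 24° sin 74° = 0.9903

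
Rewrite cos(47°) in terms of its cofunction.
cos(47°) = sin(90° - 47°) = sin(43°)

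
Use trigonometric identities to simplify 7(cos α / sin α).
7(cos α / sin α) = 7(cot α) (using Quotient identity)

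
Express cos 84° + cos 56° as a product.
cos 84° + cos 56° = 2 cos(70°) cos(14°)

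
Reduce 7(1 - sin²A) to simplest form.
7(1 - sin²A) = 7(cos²A) (using Pythagorean identity)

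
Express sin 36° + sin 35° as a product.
sin 36° + sin 35° = 2 sin(35.5°) cos(0.5°)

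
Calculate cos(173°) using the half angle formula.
cos(173°) = -√((1 + cos 346°)/2) = -0.9925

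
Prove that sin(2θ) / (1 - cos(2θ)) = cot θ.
LHS = 2 sin θ cos θ / (2sin²θ) = cos θ/sin θ = cot θ = RHS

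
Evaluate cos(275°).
cos(275°) = 0.08716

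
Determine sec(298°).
sec(298°) = 2.13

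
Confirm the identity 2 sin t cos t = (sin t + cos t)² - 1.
RHS = sin²t + 2 sin t cos t + cos²t - 1 = (sin²t + cos²t) + 2 sin t cos t - 1 = 1 + 2 sin t cos t - 1 = 2 sin t cos t = LHS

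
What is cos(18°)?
cos(18°) = 0.9511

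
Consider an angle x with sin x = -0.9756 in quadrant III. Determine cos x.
cos x = ±√(1 - sin²x) = -0.2196 (negative in QIII)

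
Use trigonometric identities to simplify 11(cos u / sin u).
11(cos u / sin u) = 11(cot u) (using Quotient identity)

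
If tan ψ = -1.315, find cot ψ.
cot ψ = 1/tan ψ = -0.7605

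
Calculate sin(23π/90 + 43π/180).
sin(23π/90 + 43π/180) = sin 23π/90 cos 43π/180 + cos 23π/90 sin 43π/180 = 0.9998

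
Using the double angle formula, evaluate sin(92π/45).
sin(92π/45) = 2 sin 46π/45 cos 46π/45 = 0.1392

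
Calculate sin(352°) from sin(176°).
sin(352°) = 2 sin 176° cos 176° = -0.1392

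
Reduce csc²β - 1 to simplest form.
csc²β - 1 = cot²β (using Pythagorean identity)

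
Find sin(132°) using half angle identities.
sin(132°) = √((1 - cos 264°)/2) = 0.7431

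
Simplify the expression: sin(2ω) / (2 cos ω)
sin(2ω) / (2 cos ω) = sin ω (using Double angle)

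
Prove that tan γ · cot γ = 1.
LHS = (sin γ/cos γ) · (cos γ/sin γ) = 1 = RHS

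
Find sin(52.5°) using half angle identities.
sin(52.5°) = √((1 - cos 105°)/2) = 0.7934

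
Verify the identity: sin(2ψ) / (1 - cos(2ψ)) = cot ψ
LHS = 2 sin ψ cos ψ / (2sin²ψ) = cos ψ/sin ψ = cot ψ = RHS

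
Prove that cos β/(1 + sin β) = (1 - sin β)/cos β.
RHS = (1 - sin β)(1 + sin β) / (cos β(1 + sin β)) = (1 - sin²β) / (cos β(1 + sin β)) = cos²β / (cos β(1 + sin β)) = cos β/(1 + sin β) = LHS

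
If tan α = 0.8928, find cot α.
cot α = 1/tan α = 1.12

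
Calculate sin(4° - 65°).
sin(4° - 65°) = sin 4° cos 65° - cos 4° sin 65° = -0.8746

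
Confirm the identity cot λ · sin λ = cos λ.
LHS = (cos λ/sin λ) · sin λ = cos λ = RHS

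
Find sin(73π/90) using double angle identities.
sin(73π/90) = 2 sin 73π/180 cos 73π/180 = 0.5592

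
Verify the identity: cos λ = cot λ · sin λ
RHS = (cos λ/sin λ) · sin λ = cos λ = LHS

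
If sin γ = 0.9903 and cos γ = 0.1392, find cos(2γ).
cos(2γ) = cos²γ - sin²γ = -0.9613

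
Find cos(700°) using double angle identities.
cos(700°) = cos²350° - sin²350° = 0.9397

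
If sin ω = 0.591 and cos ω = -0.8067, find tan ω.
tan ω = sin ω / cos ω = -0.7326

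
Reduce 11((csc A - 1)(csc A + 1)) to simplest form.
11((csc A - 1)(csc A + 1)) = 11(cot²A) (using Diff. of squares)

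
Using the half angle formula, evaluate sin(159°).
sin(159°) = √((1 - cos 318°)/2) = 0.3584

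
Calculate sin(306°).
sin(306°) = -0.809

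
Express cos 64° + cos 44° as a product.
cos 64° + cos 44° = 2 cos(54°) cos(10°)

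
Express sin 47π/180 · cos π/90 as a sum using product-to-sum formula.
sin 47π/180 cos π/90 = (1/2)[sin(47π/180+π/90) + sin(47π/180-π/90)]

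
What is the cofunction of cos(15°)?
cos(15°) = sin(90° - 15°) = sin(75°)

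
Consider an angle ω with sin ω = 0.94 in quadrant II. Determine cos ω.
cos ω = ±√(1 - sin²ω) = -0.3412 (negative in QII)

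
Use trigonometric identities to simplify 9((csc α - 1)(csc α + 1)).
9((csc α - 1)(csc α + 1)) = 9(cot²α) (using Diff. of squares)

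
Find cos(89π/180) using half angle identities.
cos(89π/180) = √((1 + cos 89π/90)/2) = 0.01745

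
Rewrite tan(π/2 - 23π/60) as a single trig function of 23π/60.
tan(π/2 - 23π/60) = cot(23π/60)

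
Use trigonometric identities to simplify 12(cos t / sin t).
12(cos t / sin t) = 12(cot t) (using Quotient identity)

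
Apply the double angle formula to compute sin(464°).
sin(464°) = 2 sin 232° cos 232° = 0.9703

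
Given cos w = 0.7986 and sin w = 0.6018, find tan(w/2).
tan(w/2) = sin w / (1 + cos w) = 0.3346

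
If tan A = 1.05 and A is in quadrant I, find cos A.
cos A = 0.6897 (using tan²A + 1 = sec²A)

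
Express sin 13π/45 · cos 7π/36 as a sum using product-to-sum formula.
sin 13π/45 cos 7π/36 = (1/2)[sin(13π/45+7π/36) + sin(13π/45-7π/36)]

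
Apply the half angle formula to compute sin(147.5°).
sin(147.5°) = √((1 - cos 295°)/2) = 0.5373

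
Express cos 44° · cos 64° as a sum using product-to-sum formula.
cos 44° cos 64° = (1/2)[cos(44°-64°) + cos(44°+64°)]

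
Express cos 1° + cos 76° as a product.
cos 1° + cos 76° = 2 cos(38.5°) cos(-37.5°)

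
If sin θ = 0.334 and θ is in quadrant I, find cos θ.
cos θ = 0.9426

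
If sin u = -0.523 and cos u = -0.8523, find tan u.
tan u = sin u / cos u = 0.6136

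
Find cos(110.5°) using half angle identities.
cos(110.5°) = -√((1 + cos 221°)/2) = -0.3502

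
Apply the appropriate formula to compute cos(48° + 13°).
cos(48° + 13°) = cos 48° cos 13° - sin 48° sin 13° = 0.4848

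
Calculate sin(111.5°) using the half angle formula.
sin(111.5°) = √((1 - cos 223°)/2) = 0.9304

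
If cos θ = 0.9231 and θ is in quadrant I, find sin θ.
sin θ = 0.3846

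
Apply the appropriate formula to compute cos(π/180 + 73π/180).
cos(π/180 + 73π/180) = cos π/180 cos 73π/180 - sin π/180 sin 73π/180 = 0.2756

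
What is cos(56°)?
cos(56°) = 0.5592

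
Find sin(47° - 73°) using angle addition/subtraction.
sin(47° - 73°) = sin 47° cos 73° - cos 47° sin 73° = -0.4384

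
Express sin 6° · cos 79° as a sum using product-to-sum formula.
sin 6° cos 79° = (1/2)[sin(6°+79°) + sin(6°-79°)]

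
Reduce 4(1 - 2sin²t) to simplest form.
4(1 - 2sin²t) = 4(cos(2t)) (using Double angle)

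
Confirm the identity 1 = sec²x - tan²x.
RHS = 1/cos²x - sin²x/cos²x = (1 - sin²x)/cos²x = cos²x/cos²x = 1 = LHS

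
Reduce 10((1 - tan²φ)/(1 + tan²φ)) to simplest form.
10((1 - tan²φ)/(1 + tan²φ)) = 10(cos(2φ)) (using Double angle)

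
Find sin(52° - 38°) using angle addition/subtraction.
sin(52° - 38°) = sin 52° cos 38° - cos 52° sin 38° = 0.2419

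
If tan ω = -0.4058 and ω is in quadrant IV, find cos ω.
cos ω = 0.9266 (using tan²ω + 1 = sec²ω)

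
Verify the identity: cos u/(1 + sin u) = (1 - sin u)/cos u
RHS = (1 - sin u)(1 + sin u) / (cos u(1 + sin u)) = (1 - sin²u) / (cos u(1 + sin u)) = cos²u / (cos u(1 + sin u)) = cos u/(1 + sin u) = LHS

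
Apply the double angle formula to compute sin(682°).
sin(682°) = 2 sin 341° cos 341° = -0.6157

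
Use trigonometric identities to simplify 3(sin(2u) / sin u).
3(sin(2u) / sin u) = 3(2 cos u) (using Double angle)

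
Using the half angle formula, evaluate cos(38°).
cos(38°) = √((1 + cos 76°)/2) = 0.788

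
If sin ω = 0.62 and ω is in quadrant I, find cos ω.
cos ω = 0.7846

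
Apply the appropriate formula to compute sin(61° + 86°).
sin(61° + 86°) = sin 61° cos 86° + cos 61° sin 86° = 0.5446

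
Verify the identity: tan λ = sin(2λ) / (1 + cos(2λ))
RHS = 2 sin λ cos λ / (2cos²λ) = sin λ/cos λ = tan λ = LHS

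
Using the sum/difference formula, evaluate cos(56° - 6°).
cos(56° - 6°) = cos 56° cos 6° + sin 56° sin 6° = 0.6428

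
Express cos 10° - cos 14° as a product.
cos 10° - cos 14° = -2 sin(12°) sin(-2°)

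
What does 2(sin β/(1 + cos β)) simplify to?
2(sin β/(1 + cos β)) = 2(tan(β/2)) (using Half angle)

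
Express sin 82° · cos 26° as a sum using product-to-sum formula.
sin 82° cos 26° = (1/2)[sin(82°+26°) + sin(82°-26°)]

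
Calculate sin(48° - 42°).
sin(48° - 42°) = sin 48° cos 42° - cos 48° sin 42° = 0.1045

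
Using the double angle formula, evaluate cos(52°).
cos(52°) = cos²26° - sin²26° = 0.6157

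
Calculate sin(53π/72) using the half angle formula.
sin(53π/72) = √((1 - cos 53π/36)/2) = 0.7373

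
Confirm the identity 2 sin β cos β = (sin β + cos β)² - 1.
RHS = sin²β + 2 sin β cos β + cos²β - 1 = (sin²β + cos²β) + 2 sin β cos β - 1 = 1 + 2 sin β cos β - 1 = 2 sin β cos β = LHS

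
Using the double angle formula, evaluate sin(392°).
sin(392°) = 2 sin 196° cos 196° = 0.5299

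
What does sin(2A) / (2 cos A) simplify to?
sin(2A) / (2 cos A) = sin A (using Double angle)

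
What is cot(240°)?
cot(240°) = √3/3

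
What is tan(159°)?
tan(159°) = -0.3839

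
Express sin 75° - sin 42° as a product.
sin 75° - sin 42° = 2 cos(58.5°) sin(16.5°)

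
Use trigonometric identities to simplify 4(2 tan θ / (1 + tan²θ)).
4(2 tan θ / (1 + tan²θ)) = 4(sin(2θ)) (using Double angle)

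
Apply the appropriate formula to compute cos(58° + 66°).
cos(58° + 66°) = cos 58° cos 66° - sin 58° sin 66° = -0.5592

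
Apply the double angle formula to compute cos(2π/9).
cos(2π/9) = cos²π/9 - sin²π/9 = 0.766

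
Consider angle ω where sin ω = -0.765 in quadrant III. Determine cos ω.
cos ω = ±√(1 - sin²ω) = -0.644 (negative in QIII)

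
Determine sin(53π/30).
sin(53π/30) = -0.6691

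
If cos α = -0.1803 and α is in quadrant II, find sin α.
sin α = 0.9836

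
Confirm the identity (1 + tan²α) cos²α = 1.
LHS = sec²α · cos²α = (1/cos²α) · cos²α = 1 = RHS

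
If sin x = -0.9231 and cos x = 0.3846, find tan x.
tan x = sin x / cos x = -2.4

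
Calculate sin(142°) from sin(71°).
sin(142°) = 2 sin 71° cos 71° = 0.6157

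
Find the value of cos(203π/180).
cos(203π/180) = -0.9205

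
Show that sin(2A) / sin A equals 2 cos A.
LHS = 2 sin A cos A / sin A = 2 cos A = RHS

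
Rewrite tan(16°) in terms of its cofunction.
tan(16°) = cot(90° - 16°) = cot(74°)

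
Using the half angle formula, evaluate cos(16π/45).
cos(16π/45) = √((1 + cos 32π/45)/2) = 0.4384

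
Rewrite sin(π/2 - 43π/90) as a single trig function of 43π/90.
sin(π/2 - 43π/90) = cos(43π/90)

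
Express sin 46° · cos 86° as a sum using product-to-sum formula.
sin 46° cos 86° = (1/2)[sin(46°+86°) + sin(46°-86°)]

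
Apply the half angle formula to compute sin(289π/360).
sin(289π/360) = √((1 - cos 289π/180)/2) = 0.5807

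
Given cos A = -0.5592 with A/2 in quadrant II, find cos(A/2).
cos(A/2) = ±√((1 + cos A)/2); negative since A/2 ∈ QII, so cos(A/2) = -0.4695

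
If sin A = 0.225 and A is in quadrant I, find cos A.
cos A = 0.9744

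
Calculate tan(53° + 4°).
tan(53° + 4°) = (tan 53° + tan 4°)/(1 - tan 53° tan 4°) = 1.54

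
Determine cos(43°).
cos(43°) = 0.7314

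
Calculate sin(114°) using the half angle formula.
sin(114°) = √((1 - cos 228°)/2) = 0.9135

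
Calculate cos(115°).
cos(115°) = -0.4226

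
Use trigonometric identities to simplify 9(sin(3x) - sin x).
9(sin(3x) - sin x) = 9(2 cos(2x) sin x) (using Sum-to-product)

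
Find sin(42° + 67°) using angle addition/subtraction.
sin(42° + 67°) = sin 42° cos 67° + cos 42° sin 67° = 0.9455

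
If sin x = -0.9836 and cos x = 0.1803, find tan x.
tan x = sin x / cos x = -5.455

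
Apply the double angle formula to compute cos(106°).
cos(106°) = cos²53° - sin²53° = -0.2756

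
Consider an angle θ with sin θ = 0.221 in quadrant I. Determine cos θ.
cos θ = √(1 - sin²θ) = 0.9753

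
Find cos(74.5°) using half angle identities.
cos(74.5°) = √((1 + cos 149°)/2) = 0.2672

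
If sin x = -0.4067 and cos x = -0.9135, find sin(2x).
sin(2x) = 2 sin x cos x = 0.743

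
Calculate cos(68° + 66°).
cos(68° + 66°) = cos 68° cos 66° - sin 68° sin 66° = -0.6947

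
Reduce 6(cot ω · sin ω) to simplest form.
6(cot ω · sin ω) = 6(cos ω) (using Quotient identity)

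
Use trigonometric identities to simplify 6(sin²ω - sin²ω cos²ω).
6(sin²ω - sin²ω cos²ω) = 6(sin⁴ω) (using Factoring)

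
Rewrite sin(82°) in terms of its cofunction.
sin(82°) = cos(90° - 82°) = cos(8°)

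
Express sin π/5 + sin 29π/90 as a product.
sin π/5 + sin 29π/90 = 2 sin(47π/180) cos(-11π/180)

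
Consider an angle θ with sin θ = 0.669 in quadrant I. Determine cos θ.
cos θ = √(1 - sin²θ) = 0.7433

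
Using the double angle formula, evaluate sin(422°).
sin(422°) = 2 sin 211° cos 211° = 0.8829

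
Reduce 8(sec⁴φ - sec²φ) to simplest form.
8(sec⁴φ - sec²φ) = 8(tan⁴φ + tan²φ) (using Pythagorean)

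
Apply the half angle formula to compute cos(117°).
cos(117°) = -√((1 + cos 234°)/2) = -0.454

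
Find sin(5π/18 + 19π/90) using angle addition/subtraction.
sin(5π/18 + 19π/90) = sin 5π/18 cos 19π/90 + cos 5π/18 sin 19π/90 = 0.9994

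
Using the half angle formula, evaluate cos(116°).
cos(116°) = -√((1 + cos 232°)/2) = -0.4384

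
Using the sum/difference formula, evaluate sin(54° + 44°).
sin(54° + 44°) = sin 54° cos 44° + cos 54° sin 44° = 0.9903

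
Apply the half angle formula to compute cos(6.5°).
cos(6.5°) = √((1 + cos 13°)/2) = 0.9936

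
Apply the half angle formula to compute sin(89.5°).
sin(89.5°) = √((1 - cos 179°)/2) = 1.0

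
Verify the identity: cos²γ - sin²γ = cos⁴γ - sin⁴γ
RHS = (cos²γ - sin²γ)(cos²γ + sin²γ) = (cos²γ - sin²γ) · 1 = cos²γ - sin²γ = LHS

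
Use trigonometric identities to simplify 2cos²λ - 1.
2cos²λ - 1 = cos(2λ) (using Double angle)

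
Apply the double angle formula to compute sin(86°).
sin(86°) = 2 sin 43° cos 43° = 0.9976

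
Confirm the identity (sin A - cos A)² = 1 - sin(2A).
LHS = sin²A - 2 sin A cos A + cos²A = (sin²A + cos²A) - 2 sin A cos A = 1 - sin(2A) = RHS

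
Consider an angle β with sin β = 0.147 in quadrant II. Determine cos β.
cos β = ±√(1 - sin²β) = -0.9891 (negative in QII)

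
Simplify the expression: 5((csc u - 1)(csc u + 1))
5((csc u - 1)(csc u + 1)) = 5(cot²u) (using Diff. of squares)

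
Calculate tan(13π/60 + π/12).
tan(13π/60 + π/12) = (tan 13π/60 + tan π/12)/(1 - tan 13π/60 tan π/12) = 1.376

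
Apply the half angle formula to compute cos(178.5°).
cos(178.5°) = -√((1 + cos 357°)/2) = -0.9997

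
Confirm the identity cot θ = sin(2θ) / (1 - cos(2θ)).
RHS = 2 sin θ cos θ / (2sin²θ) = cos θ/sin θ = cot θ = LHS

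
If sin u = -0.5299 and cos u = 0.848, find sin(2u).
sin(2u) = 2 sin u cos u = -0.8987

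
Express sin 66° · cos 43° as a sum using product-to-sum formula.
sin 66° cos 43° = (1/2)[sin(66°+43°) + sin(66°-43°)]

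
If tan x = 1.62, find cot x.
cot x = 1/tan x = 0.6173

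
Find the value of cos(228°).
cos(228°) = -0.6691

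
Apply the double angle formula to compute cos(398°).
cos(398°) = cos²199° - sin²199° = 0.788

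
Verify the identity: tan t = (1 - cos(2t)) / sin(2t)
RHS = 2sin²t / (2 sin t cos t) = sin t/cos t = tan t = LHS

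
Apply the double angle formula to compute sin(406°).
sin(406°) = 2 sin 203° cos 203° = 0.7193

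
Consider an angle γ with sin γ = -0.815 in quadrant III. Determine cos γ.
cos γ = ±√(1 - sin²γ) = -0.5795 (negative in QIII)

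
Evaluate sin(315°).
sin(315°) = -√2/2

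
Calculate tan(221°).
tan(221°) = 0.8693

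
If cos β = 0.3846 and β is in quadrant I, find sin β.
sin β = 0.9231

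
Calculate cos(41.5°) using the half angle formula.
cos(41.5°) = √((1 + cos 83°)/2) = 0.749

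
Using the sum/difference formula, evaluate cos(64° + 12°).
cos(64° + 12°) = cos 64° cos 12° - sin 64° sin 12° = 0.2419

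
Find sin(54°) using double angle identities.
sin(54°) = 2 sin 27° cos 27° = 0.809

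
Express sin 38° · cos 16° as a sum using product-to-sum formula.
sin 38° cos 16° = (1/2)[sin(38°+16°) + sin(38°-16°)]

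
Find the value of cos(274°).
cos(274°) = 0.06976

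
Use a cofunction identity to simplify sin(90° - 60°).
sin(90° - 60°) = cos(60°)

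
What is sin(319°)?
sin(319°) = -0.6561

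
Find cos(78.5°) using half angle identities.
cos(78.5°) = √((1 + cos 157°)/2) = 0.1994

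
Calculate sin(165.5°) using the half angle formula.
sin(165.5°) = √((1 - cos 331°)/2) = 0.2504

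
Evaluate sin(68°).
sin(68°) = 0.9272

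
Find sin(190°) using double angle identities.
sin(190°) = 2 sin 95° cos 95° = -0.1736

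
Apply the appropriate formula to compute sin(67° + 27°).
sin(67° + 27°) = sin 67° cos 27° + cos 67° sin 27° = 0.9976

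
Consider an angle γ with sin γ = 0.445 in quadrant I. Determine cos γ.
cos γ = √(1 - sin²γ) = 0.8955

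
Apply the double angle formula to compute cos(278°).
cos(278°) = cos²139° - sin²139° = 0.1392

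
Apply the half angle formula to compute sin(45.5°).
sin(45.5°) = √((1 - cos 91°)/2) = 0.7133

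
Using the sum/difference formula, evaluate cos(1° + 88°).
cos(1° + 88°) = cos 1° cos 88° - sin 1° sin 88° = 0.01745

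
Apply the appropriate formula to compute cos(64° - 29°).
cos(64° - 29°) = cos 64° cos 29° + sin 64° sin 29° = 0.8192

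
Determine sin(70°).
sin(70°) = 0.9397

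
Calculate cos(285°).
cos(285°) = (√6-√2)/4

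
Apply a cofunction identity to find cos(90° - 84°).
cos(90° - 84°) = sin(84°) = 0.9945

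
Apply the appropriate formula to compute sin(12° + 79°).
sin(12° + 79°) = sin 12° cos 79° + cos 12° sin 79° = 0.9998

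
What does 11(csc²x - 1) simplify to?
11(csc²x - 1) = 11(cot²x) (using Pythagorean identity)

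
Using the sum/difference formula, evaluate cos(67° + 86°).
cos(67° + 86°) = cos 67° cos 86° - sin 67° sin 86° = -0.891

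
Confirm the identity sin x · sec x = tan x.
LHS = sin x · (1/cos x) = sin x/cos x = tan x = RHS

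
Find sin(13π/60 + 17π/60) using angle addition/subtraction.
sin(13π/60 + 17π/60) = sin 13π/60 cos 17π/60 + cos 13π/60 sin 17π/60 = 1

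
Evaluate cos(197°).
cos(197°) = -0.9563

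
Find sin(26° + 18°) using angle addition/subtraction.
sin(26° + 18°) = sin 26° cos 18° + cos 26° sin 18° = 0.6947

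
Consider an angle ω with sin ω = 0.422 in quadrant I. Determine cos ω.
cos ω = √(1 - sin²ω) = 0.9066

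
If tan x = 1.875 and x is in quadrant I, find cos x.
cos x = 0.4706 (using tan²x + 1 = sec²x)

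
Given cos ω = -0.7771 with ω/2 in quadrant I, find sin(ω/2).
sin(ω/2) = ±√((1 - cos ω)/2); positive since ω/2 ∈ QI, so sin(ω/2) = 0.9426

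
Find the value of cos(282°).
cos(282°) = 0.2079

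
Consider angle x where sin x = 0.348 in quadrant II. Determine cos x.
cos x = ±√(1 - sin²x) = -0.9375 (negative in QII)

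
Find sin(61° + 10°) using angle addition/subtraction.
sin(61° + 10°) = sin 61° cos 10° + cos 61° sin 10° = 0.9455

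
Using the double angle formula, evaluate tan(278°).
tan(278°) = 2 tan 139° / (1 - tan²139°) = -7.115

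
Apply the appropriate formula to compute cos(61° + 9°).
cos(61° + 9°) = cos 61° cos 9° - sin 61° sin 9° = 0.342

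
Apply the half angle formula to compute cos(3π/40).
cos(3π/40) = √((1 + cos 3π/20)/2) = 0.9724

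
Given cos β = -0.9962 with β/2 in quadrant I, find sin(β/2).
sin(β/2) = ±√((1 - cos β)/2); positive since β/2 ∈ QI, so sin(β/2) = 0.999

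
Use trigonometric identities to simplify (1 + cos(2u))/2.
(1 + cos(2u))/2 = cos²u (using Power reduction)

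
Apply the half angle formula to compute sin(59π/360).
sin(59π/360) = √((1 - cos 59π/180)/2) = 0.4924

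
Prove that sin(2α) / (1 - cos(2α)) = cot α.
LHS = 2 sin α cos α / (2sin²α) = cos α/sin α = cot α = RHS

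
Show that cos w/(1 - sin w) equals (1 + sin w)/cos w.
RHS = (1 + sin w)(1 - sin w) / (cos w(1 - sin w)) = (1 - sin²w) / (cos w(1 - sin w)) = cos²w / (cos w(1 - sin w)) = cos w/(1 - sin w) = LHS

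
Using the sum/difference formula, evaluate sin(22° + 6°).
sin(22° + 6°) = sin 22° cos 6° + cos 22° sin 6° = 0.4695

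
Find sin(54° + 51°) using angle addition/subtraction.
sin(54° + 51°) = sin 54° cos 51° + cos 54° sin 51° = (√6+√2)/4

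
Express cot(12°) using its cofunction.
cot(12°) = tan(90° - 12°) = tan(78°)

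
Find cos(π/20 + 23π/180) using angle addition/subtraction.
cos(π/20 + 23π/180) = cos π/20 cos 23π/180 - sin π/20 sin 23π/180 = 0.848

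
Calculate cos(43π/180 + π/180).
cos(43π/180 + π/180) = cos 43π/180 cos π/180 - sin 43π/180 sin π/180 = 0.7193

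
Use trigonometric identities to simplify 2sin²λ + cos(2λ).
2sin²λ + cos(2λ) = 1 (using Double angle)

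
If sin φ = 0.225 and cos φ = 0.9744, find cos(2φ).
cos(2φ) = cos²φ - sin²φ = 0.8988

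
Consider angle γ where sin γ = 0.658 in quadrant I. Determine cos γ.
cos γ = √(1 - sin²γ) = 0.753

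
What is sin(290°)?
sin(290°) = -0.9397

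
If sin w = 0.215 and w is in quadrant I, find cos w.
cos w = 0.9766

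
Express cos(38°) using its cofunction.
cos(38°) = sin(90° - 38°) = sin(52°)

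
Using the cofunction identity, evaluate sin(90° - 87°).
sin(90° - 87°) = cos(87°) = 0.05234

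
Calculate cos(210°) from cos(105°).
cos(210°) = cos²105° - sin²105° = -√3/2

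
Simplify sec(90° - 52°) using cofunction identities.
sec(90° - 52°) = csc(52°)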